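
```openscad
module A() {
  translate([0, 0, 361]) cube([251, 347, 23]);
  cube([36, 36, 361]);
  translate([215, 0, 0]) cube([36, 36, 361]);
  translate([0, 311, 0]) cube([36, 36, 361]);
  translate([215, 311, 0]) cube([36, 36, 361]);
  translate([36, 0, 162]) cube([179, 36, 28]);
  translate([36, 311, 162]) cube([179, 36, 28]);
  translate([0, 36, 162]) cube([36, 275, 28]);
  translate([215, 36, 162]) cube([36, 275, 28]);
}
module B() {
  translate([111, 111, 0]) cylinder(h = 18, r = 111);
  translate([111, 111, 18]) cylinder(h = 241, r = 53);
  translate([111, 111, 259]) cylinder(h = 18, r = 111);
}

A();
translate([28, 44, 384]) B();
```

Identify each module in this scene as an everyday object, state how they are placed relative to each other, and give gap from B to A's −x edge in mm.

The spool's min-x is at 28; the stool's min-x is 0; gap = 28 mm.

A is a stool. B is a spool. The spool is on top of the stool. The gap from the spool to the stool's −x edge is 28 mm.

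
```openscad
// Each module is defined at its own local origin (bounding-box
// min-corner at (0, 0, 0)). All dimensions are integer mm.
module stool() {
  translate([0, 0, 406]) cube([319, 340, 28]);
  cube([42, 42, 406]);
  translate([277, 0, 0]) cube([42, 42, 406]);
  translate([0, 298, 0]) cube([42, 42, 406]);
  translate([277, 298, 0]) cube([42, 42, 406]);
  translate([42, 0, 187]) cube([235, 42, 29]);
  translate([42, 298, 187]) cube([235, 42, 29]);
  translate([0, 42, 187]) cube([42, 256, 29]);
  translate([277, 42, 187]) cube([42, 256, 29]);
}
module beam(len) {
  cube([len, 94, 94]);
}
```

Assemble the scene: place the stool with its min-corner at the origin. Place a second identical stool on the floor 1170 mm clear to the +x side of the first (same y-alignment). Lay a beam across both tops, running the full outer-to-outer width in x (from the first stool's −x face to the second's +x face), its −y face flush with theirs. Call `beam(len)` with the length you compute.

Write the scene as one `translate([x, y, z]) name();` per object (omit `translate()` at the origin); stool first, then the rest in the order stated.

stool();
translate([1489, 0, 0]) stool();
translate([0, 0, 434]) beam(1808);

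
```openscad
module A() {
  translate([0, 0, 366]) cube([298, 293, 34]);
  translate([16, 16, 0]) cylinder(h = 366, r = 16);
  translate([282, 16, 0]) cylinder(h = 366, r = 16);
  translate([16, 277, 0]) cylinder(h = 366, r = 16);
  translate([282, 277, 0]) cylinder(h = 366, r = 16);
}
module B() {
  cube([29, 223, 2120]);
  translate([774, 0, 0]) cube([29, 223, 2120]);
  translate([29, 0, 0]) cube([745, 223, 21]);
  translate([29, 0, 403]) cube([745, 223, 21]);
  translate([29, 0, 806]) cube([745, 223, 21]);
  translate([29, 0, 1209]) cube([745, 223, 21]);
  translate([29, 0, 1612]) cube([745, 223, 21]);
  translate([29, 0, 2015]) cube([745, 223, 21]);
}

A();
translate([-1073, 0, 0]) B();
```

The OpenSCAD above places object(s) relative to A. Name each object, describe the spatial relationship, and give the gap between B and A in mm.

A is a stool. B is a bookshelf. The bookshelf is on the floor beside the stool on its −x side. The gap between the bookshelf and the stool is 270 mm.

The bookshelf's nearest face is 270 mm from the stool's −x face.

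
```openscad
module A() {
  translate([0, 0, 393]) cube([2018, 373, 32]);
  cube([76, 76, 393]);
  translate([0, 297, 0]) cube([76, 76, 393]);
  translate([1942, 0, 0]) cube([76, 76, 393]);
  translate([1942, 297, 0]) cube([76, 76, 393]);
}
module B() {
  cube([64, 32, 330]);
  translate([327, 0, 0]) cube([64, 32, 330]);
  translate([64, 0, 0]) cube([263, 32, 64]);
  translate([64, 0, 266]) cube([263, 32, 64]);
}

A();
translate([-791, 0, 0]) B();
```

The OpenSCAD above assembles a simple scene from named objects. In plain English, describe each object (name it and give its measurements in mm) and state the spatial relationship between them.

A is a long wooden bench with a 2018 mm (x) × 373 mm (y) seat, 32 mm thick, its top surface 425 mm above the floor. Four 76 mm square legs at the seat corners, flush with the edges, run from z = 0 to the seat underside.

B is a rectangular picture frame lying in the x–z plane (depth along y). The opening is 263 mm wide (x) by 202 mm tall (z), surrounded by a border 64 mm wide on all four sides. The frame is 32 mm deep and is made of two full-height vertical stiles with two horizontal rails fitted between them.

The picture frame is on the floor beside the bench on its −x side.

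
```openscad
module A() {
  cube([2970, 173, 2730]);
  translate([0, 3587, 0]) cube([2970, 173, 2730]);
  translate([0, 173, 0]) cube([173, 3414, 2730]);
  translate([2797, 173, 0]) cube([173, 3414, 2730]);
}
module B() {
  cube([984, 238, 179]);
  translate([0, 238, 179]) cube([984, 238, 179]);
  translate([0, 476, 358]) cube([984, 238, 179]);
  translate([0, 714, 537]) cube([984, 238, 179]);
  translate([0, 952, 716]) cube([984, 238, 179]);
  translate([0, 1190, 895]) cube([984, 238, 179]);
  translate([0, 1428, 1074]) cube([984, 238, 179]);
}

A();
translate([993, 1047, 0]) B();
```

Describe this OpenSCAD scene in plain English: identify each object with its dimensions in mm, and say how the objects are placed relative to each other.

A is a box-shaped house frame (walls only): outside footprint 2970×3760 mm, wall height 2730 mm, wall thickness 173 mm. The two y-facing walls run the full x-width; the two x-facing walls fit between the inner faces of the y-facing walls.

B is a straight staircase of 7 solid steps. Each step is 984 mm wide (x), 238 mm deep (y, the going) and 179 mm tall (the rise). The first step rests on the floor; each subsequent step sits one going further in +y and one rise higher in +z, directly behind and above the previous step with no overlap.

The staircase sits inside the house frame, centred.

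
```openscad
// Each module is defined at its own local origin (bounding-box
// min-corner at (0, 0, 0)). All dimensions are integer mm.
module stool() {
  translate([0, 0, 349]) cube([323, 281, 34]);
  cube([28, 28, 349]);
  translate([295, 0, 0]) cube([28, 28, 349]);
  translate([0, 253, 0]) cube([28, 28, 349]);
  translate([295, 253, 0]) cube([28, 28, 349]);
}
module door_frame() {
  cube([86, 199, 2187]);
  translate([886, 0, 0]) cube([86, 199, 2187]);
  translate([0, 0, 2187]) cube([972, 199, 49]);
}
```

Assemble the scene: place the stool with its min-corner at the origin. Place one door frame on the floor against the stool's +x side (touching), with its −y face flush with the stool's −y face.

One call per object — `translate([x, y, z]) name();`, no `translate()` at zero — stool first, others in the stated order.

stool();
translate([323, 0, 0]) door_frame();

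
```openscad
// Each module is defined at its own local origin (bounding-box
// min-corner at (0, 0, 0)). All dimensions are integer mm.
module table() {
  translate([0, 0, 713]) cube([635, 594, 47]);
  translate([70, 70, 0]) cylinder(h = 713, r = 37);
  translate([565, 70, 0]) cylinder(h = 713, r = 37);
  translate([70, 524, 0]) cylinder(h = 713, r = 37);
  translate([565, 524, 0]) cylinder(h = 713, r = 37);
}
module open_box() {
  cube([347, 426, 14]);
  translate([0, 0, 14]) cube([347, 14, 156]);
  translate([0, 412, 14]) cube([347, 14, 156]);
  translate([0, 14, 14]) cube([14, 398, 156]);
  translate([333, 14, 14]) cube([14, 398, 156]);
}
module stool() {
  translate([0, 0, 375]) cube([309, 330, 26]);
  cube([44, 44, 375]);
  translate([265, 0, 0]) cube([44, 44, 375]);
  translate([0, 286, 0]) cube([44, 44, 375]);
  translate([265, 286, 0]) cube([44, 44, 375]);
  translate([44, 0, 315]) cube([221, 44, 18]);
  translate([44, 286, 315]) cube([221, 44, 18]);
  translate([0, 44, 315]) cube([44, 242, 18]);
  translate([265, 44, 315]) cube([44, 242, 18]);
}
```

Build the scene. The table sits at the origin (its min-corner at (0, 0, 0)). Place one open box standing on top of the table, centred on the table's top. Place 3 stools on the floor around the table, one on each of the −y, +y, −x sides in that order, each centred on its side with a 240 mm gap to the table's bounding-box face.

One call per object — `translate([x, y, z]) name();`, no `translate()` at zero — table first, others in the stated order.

table();
translate([144, 84, 760]) open_box();
translate([163, -570, 0]) stool();
translate([163, 834, 0]) stool();
translate([-549, 132, 0]) stool();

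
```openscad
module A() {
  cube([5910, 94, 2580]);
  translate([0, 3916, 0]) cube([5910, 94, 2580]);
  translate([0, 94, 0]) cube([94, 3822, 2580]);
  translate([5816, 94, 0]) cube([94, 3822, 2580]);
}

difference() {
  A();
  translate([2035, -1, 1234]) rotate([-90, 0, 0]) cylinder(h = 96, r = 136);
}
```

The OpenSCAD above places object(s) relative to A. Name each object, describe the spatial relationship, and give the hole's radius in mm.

A is a house frame. The house frame has a circular hole through its front wall. The hole's radius is 136 mm.

The subtracted cylinder has r = 136 mm.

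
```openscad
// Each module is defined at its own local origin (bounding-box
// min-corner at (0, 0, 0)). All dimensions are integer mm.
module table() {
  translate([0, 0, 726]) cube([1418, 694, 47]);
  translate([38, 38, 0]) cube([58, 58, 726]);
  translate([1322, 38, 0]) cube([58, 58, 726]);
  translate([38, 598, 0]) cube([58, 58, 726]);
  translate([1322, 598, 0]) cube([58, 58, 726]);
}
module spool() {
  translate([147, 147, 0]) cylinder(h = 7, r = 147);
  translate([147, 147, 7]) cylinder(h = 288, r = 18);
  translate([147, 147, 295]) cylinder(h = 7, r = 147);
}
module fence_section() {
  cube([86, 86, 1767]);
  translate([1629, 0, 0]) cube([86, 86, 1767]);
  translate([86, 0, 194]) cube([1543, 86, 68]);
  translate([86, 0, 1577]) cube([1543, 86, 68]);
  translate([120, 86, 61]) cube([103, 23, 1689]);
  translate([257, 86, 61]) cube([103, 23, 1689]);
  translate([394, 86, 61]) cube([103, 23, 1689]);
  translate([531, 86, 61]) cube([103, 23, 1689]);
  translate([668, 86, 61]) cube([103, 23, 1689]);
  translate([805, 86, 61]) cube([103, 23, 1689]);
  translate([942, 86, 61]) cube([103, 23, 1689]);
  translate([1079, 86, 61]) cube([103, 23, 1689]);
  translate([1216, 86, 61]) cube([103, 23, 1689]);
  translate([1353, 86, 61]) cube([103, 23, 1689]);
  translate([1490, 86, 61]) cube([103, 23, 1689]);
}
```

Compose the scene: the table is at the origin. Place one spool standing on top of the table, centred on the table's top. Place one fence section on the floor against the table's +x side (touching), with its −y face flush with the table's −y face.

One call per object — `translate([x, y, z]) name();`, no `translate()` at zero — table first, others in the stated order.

table();
translate([562, 200, 773]) spool();
translate([1418, 0, 0]) fence_section();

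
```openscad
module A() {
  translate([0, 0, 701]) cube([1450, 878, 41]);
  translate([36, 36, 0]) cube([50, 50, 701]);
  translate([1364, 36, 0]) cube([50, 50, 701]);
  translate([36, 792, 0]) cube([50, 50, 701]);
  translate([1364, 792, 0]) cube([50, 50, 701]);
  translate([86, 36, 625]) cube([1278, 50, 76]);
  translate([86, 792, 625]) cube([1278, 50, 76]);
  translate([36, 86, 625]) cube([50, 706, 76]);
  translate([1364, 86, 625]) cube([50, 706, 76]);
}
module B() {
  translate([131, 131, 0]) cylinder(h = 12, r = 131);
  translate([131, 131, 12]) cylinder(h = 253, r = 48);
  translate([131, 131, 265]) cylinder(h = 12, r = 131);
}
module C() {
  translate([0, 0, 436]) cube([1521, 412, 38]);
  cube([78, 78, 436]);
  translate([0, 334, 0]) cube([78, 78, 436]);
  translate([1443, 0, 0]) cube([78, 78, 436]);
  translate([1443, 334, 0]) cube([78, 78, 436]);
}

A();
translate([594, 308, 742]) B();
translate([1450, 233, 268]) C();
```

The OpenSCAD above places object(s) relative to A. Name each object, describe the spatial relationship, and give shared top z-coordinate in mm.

Both tops at z = 742 mm.

A is a table. B is a spool. C is a bench. The spool is on top of the table, centred. The bench is beside the table with their tops flush at z = 742. The shared top z-coordinate is 742 mm.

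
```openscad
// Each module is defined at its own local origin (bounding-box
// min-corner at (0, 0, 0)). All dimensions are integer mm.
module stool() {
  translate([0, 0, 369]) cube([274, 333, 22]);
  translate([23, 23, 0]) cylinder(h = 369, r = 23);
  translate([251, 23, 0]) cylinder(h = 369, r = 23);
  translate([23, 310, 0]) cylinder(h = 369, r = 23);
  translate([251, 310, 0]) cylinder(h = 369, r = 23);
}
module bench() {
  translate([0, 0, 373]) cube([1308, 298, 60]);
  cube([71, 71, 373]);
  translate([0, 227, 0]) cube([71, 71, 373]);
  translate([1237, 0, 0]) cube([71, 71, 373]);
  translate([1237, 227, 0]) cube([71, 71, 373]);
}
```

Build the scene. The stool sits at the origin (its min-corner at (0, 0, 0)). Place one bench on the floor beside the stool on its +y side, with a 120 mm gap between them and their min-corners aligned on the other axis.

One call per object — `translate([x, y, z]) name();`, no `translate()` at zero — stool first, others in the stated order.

stool();
translate([0, 453, 0]) bench();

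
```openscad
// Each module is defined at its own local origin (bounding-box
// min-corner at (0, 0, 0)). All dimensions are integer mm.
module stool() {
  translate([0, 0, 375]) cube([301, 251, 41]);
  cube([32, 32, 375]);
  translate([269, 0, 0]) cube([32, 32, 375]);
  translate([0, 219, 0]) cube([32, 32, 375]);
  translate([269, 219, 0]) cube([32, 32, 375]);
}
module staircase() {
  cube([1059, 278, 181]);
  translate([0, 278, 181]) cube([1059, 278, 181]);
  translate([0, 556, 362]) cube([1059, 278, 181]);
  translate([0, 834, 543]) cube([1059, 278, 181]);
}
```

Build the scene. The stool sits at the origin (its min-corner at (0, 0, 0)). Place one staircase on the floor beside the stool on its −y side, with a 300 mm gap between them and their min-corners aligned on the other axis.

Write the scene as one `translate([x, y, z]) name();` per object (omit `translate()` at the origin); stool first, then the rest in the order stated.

stool();
translate([0, -1412, 0]) staircase();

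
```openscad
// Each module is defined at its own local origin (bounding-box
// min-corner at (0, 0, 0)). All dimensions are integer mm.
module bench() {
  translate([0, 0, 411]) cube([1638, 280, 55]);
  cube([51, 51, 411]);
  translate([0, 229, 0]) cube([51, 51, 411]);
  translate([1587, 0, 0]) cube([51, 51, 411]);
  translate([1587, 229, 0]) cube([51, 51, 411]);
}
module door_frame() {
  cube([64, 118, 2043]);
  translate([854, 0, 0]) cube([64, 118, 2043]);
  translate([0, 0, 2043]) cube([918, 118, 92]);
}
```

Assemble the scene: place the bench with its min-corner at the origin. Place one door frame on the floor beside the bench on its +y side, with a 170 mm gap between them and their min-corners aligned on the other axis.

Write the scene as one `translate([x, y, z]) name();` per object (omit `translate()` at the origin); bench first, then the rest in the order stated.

bench();
translate([0, 450, 0]) door_frame();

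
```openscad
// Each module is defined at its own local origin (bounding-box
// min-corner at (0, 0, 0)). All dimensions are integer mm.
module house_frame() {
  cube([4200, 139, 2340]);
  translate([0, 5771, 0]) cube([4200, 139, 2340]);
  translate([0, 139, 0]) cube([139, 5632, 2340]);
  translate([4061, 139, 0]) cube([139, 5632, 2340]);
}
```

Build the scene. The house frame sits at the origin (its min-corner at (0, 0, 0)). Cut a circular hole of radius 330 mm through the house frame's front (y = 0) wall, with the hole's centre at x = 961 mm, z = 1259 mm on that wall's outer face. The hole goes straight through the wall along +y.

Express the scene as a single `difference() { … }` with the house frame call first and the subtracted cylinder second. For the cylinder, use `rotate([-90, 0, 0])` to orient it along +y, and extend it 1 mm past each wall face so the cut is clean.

difference() {
  house_frame();
  translate([961, -1, 1259]) rotate([-90, 0, 0]) cylinder(h = 141, r = 330);
}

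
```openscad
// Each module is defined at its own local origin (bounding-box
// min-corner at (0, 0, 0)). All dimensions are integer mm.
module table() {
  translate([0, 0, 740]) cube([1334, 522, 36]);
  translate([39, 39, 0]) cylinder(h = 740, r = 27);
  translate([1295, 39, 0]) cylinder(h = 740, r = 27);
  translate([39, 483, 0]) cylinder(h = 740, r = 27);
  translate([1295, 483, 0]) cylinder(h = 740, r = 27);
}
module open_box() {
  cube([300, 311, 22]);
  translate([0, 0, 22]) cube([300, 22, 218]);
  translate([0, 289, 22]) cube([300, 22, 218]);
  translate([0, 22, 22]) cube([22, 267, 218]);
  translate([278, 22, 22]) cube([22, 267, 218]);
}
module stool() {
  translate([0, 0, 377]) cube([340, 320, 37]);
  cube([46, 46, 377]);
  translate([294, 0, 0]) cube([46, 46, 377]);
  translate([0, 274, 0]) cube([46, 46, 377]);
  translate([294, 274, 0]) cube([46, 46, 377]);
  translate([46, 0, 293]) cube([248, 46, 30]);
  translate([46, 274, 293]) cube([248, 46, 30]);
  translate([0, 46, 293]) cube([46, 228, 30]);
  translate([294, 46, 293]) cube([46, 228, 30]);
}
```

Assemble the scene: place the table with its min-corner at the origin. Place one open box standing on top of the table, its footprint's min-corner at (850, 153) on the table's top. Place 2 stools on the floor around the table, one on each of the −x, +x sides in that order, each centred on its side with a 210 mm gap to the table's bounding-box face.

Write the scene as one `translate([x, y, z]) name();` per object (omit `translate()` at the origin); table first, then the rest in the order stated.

table();
translate([850, 153, 776]) open_box();
translate([-550, 101, 0]) stool();
translate([1544, 101, 0]) stool();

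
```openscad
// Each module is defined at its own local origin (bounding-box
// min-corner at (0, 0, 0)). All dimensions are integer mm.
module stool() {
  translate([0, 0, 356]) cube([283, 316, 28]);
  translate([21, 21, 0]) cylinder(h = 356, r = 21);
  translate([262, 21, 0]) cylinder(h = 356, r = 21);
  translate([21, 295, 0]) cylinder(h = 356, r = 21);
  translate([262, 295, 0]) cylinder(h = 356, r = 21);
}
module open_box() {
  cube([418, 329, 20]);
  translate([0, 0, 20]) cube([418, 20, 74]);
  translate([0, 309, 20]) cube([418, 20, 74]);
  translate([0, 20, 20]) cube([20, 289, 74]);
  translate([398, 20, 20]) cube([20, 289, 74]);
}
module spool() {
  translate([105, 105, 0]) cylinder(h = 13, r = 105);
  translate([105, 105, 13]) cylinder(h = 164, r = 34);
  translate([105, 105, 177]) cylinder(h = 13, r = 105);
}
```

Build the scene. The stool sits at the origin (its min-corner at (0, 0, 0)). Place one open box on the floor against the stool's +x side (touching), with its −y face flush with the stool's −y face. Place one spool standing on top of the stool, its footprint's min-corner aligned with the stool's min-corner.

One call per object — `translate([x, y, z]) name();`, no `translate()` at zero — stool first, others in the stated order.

stool();
translate([283, 0, 0]) open_box();
translate([0, 0, 384]) spool();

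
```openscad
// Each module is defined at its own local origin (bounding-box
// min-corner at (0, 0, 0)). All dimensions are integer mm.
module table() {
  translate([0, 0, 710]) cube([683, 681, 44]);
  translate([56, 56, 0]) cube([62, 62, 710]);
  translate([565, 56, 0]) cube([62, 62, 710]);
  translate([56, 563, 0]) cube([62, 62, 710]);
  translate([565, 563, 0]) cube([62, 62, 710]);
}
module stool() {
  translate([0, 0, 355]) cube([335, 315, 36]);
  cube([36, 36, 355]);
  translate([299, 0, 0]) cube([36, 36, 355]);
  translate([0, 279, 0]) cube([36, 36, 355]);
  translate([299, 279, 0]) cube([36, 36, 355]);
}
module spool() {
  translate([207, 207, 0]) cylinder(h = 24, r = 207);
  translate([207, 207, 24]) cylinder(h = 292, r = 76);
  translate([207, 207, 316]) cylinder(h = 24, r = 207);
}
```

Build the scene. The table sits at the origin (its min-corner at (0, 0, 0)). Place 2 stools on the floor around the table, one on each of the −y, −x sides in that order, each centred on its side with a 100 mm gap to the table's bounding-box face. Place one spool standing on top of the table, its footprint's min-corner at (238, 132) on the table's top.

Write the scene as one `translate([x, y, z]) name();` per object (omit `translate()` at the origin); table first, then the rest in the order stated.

table();
translate([174, -415, 0]) stool();
translate([-435, 183, 0]) stool();
translate([238, 132, 754]) spool();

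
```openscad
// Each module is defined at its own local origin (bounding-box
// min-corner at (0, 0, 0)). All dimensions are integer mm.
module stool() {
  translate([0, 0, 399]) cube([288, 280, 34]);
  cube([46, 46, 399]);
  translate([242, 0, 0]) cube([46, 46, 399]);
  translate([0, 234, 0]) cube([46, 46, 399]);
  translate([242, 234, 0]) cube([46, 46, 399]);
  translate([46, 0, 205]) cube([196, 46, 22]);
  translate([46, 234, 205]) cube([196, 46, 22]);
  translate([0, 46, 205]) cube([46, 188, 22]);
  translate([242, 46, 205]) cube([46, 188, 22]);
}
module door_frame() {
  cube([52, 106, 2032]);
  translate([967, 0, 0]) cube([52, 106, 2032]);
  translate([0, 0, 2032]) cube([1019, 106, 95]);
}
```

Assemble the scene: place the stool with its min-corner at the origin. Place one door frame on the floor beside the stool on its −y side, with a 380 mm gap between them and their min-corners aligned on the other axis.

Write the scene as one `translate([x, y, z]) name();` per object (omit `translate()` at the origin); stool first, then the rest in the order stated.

stool();
translate([0, -486, 0]) door_frame();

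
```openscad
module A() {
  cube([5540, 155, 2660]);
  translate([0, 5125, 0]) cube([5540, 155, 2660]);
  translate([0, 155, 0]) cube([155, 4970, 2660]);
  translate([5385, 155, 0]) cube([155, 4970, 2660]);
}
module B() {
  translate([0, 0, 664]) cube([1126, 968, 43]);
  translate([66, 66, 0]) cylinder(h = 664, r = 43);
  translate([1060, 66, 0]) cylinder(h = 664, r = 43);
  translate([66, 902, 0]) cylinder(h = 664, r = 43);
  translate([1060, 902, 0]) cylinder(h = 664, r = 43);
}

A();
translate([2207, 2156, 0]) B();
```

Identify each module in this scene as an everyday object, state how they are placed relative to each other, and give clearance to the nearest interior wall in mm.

A is a house frame. B is a table. The table sits inside the house frame, centred. The clearance to the nearest interior wall is 2001 mm.

Clearances: x = 2052, y = 2001; minimum 2001 mm.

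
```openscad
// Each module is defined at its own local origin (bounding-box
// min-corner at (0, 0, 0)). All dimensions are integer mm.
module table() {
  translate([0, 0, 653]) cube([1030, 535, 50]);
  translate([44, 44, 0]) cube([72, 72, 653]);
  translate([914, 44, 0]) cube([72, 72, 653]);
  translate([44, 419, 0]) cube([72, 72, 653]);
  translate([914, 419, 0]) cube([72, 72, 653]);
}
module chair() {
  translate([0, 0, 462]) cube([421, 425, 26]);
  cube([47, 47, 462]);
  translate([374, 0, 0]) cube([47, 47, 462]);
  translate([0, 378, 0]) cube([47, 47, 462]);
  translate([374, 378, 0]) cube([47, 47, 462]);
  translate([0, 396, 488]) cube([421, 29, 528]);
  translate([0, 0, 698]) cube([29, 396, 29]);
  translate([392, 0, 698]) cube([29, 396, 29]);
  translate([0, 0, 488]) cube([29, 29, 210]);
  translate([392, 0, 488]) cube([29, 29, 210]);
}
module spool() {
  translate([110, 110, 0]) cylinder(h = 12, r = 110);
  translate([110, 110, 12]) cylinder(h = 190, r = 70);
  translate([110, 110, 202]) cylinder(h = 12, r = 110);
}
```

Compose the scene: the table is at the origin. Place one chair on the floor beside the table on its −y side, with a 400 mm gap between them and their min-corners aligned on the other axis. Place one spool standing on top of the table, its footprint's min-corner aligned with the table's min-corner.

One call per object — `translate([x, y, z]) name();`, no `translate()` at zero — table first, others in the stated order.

table();
translate([0, -825, 0]) chair();
translate([0, 0, 703]) spool();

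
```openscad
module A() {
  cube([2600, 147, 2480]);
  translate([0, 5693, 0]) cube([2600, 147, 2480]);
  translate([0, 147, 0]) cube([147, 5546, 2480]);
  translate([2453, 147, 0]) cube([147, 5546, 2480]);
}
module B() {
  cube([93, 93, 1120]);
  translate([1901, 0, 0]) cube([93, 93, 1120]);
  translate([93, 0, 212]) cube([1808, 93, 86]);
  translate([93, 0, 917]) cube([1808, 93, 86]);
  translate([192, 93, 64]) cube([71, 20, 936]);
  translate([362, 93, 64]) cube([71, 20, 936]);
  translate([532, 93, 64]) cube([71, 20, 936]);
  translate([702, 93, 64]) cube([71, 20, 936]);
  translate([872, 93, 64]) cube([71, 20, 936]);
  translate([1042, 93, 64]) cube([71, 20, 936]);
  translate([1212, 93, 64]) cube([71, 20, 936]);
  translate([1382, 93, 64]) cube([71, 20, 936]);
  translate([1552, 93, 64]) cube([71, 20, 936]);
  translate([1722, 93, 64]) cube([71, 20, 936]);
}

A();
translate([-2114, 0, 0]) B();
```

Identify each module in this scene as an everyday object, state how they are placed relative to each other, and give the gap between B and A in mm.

A is a house frame. B is a fence section. The fence section is on the floor beside the house frame on its −x side. The gap between the fence section and the house frame is 120 mm.

The fence section's nearest face is 120 mm from the house frame's −x face.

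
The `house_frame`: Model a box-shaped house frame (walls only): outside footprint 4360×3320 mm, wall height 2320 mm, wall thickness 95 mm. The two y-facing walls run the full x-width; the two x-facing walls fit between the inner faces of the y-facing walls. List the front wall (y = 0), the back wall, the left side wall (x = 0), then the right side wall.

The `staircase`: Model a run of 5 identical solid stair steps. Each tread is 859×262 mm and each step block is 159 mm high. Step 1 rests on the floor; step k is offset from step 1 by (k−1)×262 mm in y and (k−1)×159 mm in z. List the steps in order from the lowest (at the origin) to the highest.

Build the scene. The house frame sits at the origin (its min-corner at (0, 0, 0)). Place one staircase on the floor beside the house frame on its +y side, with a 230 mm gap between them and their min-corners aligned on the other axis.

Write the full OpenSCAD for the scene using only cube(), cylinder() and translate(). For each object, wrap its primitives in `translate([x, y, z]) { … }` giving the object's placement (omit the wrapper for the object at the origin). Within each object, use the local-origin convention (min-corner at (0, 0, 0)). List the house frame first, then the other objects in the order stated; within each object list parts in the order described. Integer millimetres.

cube([4360, 95, 2320]);
translate([0, 3225, 0]) cube([4360, 95, 2320]);
translate([0, 95, 0]) cube([95, 3130, 2320]);
translate([4265, 95, 0]) cube([95, 3130, 2320]);
translate([0, 3550, 0]) {
  cube([859, 262, 159]);
  translate([0, 262, 159]) cube([859, 262, 159]);
  translate([0, 524, 318]) cube([859, 262, 159]);
  translate([0, 786, 477]) cube([859, 262, 159]);
  translate([0, 1048, 636]) cube([859, 262, 159]);
}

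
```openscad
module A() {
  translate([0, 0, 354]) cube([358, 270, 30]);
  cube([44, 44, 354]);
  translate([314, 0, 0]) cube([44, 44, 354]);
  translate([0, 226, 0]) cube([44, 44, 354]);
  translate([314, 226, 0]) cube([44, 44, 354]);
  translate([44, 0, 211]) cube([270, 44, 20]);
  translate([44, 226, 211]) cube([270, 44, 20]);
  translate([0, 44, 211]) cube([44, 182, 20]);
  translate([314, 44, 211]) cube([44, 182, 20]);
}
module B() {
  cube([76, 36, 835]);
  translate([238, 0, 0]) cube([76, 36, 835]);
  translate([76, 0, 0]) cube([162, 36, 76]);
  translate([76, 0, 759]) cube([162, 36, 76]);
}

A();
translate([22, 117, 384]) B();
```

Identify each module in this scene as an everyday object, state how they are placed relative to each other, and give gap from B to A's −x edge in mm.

The picture frame's min-x is at 22; the stool's min-x is 0; gap = 22 mm.

A is a stool. B is a picture frame. The picture frame is on top of the stool, centred. The gap from the picture frame to the stool's −x edge is 22 mm.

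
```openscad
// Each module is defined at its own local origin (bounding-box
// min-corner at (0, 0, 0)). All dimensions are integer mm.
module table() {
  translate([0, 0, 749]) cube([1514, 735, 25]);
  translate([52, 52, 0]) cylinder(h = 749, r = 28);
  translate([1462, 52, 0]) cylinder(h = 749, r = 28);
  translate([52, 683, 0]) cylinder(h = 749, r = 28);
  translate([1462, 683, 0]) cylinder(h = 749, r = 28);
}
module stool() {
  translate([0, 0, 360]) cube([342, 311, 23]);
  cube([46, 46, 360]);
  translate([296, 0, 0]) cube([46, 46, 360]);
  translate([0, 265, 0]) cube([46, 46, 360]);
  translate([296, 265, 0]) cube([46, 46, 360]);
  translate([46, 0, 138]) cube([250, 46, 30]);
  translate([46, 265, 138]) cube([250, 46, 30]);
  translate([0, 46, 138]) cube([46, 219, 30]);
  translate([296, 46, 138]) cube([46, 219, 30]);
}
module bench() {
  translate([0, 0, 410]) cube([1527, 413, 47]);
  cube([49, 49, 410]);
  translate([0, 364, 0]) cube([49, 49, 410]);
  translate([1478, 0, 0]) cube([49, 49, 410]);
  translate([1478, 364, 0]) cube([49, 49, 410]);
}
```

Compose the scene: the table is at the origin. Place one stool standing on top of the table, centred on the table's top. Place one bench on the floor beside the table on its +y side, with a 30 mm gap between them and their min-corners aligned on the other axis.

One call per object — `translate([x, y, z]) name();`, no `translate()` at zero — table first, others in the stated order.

table();
translate([586, 212, 774]) stool();
translate([0, 765, 0]) bench();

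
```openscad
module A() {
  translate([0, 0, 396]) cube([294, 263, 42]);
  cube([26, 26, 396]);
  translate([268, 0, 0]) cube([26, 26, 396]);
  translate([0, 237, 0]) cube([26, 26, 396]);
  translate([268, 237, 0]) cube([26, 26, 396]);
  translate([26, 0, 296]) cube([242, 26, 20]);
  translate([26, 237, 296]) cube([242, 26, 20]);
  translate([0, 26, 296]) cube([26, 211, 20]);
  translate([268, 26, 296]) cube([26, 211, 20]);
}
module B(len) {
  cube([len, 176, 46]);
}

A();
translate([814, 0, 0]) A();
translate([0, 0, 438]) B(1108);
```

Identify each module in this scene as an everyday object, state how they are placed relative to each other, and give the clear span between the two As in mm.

A is a stool. B is a beam. A beam spans the tops of two stools. The clear span between the two stools is 520 mm.

Second stool starts at x = 814; first ends at x = 294; clear span = 814 − 294 = 520 mm.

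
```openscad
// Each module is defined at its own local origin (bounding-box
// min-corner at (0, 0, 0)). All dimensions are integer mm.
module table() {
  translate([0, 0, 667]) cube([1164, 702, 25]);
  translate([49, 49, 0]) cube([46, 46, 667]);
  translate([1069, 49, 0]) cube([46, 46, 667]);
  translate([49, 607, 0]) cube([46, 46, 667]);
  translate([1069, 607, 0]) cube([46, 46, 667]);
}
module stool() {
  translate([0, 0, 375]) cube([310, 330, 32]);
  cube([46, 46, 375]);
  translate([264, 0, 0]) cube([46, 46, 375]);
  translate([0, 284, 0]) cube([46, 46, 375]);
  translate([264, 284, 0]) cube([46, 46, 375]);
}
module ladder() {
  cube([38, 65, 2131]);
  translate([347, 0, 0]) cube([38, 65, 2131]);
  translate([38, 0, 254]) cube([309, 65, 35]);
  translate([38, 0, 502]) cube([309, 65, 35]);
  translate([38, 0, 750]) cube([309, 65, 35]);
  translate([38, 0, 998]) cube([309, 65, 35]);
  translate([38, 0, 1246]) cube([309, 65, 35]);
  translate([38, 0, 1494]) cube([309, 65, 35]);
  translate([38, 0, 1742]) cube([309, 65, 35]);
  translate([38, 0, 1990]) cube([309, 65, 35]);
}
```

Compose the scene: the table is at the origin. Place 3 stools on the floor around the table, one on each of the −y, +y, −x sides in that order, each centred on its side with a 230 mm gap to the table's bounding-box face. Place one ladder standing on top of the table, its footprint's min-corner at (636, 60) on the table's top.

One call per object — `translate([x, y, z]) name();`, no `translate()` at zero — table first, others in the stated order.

table();
translate([427, -560, 0]) stool();
translate([427, 932, 0]) stool();
translate([-540, 186, 0]) stool();
translate([636, 60, 692]) ladder();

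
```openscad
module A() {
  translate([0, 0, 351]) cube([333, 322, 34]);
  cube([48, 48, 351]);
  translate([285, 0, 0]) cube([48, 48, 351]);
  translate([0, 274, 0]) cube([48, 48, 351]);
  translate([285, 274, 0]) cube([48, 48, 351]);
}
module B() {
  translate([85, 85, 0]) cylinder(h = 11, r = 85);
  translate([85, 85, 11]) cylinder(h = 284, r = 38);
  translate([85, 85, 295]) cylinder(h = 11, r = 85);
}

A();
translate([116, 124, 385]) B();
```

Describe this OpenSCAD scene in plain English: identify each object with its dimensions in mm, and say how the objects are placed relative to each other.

A is a four-legged stool. The seat is 333×322 mm, 34 mm thick, top at z = 385 mm. It stands on four square legs, each 48×48 mm in cross-section, from z = 0 to the seat underside, each flush with a corner of the seat.

B is a spool: two coaxial disc flanges of radius 85 mm and thickness 11 mm, joined by a core cylinder of radius 38 mm and height 284 mm. The lower flange rests on z = 0 and the three cylinders share a vertical axis.

The spool is on top of the stool.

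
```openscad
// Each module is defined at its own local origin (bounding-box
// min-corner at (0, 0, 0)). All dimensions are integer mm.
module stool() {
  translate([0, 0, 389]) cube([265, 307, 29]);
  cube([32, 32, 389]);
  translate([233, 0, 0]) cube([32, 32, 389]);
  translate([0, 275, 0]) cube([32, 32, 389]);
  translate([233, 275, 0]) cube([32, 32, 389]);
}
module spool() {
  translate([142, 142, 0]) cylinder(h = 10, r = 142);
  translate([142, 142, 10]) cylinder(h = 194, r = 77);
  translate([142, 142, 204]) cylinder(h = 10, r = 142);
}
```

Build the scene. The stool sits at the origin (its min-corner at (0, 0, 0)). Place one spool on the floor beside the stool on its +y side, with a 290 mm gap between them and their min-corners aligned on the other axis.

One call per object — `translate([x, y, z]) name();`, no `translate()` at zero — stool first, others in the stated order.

stool();
translate([0, 597, 0]) spool();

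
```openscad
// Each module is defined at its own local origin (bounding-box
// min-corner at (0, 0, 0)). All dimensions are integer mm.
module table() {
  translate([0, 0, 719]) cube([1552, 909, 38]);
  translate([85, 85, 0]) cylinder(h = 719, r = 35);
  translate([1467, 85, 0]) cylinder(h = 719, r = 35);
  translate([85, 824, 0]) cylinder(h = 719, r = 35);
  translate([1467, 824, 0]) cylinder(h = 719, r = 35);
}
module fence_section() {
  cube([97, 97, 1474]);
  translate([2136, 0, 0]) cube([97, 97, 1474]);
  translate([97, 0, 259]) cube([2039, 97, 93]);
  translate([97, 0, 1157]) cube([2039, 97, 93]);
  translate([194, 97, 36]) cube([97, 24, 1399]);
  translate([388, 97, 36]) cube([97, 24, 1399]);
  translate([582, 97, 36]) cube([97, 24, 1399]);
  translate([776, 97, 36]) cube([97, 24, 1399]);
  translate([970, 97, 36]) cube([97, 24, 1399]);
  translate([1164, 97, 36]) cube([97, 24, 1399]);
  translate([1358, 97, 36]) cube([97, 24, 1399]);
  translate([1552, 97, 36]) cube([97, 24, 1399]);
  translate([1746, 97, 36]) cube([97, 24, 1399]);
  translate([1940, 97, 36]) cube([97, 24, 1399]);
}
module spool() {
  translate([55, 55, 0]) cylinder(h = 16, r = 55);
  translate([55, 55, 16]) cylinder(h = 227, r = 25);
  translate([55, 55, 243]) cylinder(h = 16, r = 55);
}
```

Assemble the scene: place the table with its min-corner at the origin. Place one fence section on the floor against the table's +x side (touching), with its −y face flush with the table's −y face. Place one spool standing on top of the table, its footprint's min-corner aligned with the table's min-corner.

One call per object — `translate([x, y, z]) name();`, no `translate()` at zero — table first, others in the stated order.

table();
translate([1552, 0, 0]) fence_section();
translate([0, 0, 757]) spool();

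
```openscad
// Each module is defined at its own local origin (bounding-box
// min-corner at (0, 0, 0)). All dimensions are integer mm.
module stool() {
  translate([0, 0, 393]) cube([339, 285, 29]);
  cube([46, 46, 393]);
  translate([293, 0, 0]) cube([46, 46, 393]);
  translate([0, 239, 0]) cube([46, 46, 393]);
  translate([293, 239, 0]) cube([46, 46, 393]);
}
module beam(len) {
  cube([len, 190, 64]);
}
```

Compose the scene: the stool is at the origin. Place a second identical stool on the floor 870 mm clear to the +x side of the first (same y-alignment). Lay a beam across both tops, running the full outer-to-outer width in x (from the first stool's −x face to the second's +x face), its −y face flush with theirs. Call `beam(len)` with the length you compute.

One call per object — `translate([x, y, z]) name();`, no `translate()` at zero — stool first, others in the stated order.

stool();
translate([1209, 0, 0]) stool();
translate([0, 0, 422]) beam(1548);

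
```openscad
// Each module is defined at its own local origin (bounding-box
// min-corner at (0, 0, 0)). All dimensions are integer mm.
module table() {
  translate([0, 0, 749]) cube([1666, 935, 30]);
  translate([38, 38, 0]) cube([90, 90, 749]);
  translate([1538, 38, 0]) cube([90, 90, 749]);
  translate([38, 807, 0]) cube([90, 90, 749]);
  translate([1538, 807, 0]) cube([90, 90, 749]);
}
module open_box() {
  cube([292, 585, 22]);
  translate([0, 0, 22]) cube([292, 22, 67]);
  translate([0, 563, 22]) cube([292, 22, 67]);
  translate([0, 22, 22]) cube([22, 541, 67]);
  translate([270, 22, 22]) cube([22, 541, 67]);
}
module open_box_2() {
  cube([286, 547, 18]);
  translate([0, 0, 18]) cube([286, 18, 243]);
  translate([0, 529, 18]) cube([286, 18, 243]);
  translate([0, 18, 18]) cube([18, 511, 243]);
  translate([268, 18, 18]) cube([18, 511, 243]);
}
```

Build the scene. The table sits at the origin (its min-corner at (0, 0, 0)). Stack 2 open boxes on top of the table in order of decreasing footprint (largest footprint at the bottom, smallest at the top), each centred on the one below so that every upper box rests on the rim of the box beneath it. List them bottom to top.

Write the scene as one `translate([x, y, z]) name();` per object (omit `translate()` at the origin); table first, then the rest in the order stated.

table();
translate([687, 175, 779]) open_box();
translate([690, 194, 868]) open_box_2();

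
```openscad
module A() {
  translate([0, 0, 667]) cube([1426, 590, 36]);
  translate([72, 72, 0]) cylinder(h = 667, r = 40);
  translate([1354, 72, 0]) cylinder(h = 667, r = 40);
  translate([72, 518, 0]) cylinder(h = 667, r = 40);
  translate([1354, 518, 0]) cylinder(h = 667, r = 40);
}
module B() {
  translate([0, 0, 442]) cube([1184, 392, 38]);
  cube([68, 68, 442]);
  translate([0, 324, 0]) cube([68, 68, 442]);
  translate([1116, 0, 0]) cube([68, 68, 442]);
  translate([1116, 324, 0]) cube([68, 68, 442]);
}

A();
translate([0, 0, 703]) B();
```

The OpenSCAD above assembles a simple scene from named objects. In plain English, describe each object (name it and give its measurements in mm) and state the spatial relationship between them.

A is a rectangular dining table. The top is 1426×590×36 mm with its upper surface at z = 703 mm. It stands on four round legs of 80 mm diameter, each leg's bounding box inset 32 mm from the nearest pair of top edges, running from the floor to the underside of the top.

B is a bench: a 1184×392 mm seat slab, 38 mm thick, top at z = 480 mm, on four 68×68 mm square legs flush with the seat corners and standing on z = 0.

The bench is on top of the table.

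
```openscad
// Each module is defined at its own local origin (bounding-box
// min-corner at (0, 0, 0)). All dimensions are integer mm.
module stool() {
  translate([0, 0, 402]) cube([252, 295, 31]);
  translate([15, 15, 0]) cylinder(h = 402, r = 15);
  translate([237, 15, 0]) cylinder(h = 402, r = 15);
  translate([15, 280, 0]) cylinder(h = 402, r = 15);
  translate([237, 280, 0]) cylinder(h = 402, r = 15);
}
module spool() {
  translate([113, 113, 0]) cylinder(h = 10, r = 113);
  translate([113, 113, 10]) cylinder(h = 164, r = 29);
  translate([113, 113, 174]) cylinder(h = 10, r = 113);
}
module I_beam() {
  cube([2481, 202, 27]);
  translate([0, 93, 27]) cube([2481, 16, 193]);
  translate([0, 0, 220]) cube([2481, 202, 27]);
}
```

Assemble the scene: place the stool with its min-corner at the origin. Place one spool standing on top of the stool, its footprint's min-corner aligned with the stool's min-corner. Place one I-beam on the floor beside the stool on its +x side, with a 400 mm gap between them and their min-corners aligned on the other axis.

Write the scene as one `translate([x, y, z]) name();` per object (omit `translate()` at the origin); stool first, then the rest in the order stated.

stool();
translate([0, 0, 433]) spool();
translate([652, 0, 0]) I_beam();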